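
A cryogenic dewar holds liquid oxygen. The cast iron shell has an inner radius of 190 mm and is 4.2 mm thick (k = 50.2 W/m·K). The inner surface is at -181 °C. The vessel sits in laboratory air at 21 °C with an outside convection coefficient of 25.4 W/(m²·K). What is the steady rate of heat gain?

Q ≈ 2430 W

Each spherical layer contributes R = (1/r_i − 1/r_o)/(4πk):
R_cast iron shell = (1/0.19 − 1/0.1942)/(4π×50.2) = 1.804×10^-4 K/W
R_outer film = 1/(h·4πr_o²) = 1/(25.4×4π×0.1942²) = 0.08307 K/W
R_total = 0.08325 K/W
Q = ΔT/R_total = 202/0.08325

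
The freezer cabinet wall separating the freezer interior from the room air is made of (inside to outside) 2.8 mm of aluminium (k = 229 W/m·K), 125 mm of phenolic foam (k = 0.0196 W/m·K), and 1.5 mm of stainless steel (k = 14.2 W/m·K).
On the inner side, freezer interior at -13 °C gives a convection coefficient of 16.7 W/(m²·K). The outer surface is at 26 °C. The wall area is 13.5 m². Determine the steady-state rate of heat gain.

Model the wall as resistances in series:
R_inner film = 1/(h_i·A) = 1/(16.7×13.5) = 0.004436 K/W
R_aluminium = L/(kA) = 0.0028/(229×13.5) = 9.057×10^-7 K/W
R_phenolic foam = L/(kA) = 0.125/(0.0196×13.5) = 0.4724 K/W
R_stainless steel = L/(kA) = 0.0015/(14.2×13.5) = 7.825×10^-6 K/W
R_total = 0.4769 K/W
Q = ΔT / R_total = 39 / 0.4769

Q ≈ 81.8 W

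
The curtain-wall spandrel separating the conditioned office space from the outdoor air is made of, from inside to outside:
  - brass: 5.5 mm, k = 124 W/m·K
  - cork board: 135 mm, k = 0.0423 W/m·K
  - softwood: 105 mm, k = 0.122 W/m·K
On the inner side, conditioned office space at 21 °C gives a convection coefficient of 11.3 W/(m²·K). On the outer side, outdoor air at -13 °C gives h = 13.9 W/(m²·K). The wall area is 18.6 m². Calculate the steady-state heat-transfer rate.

Q ≈ 150 W

Treating each layer as a thermal resistance in series:
R_inner film = 1/(h_i·A) = 1/(11.3×18.6) = 0.004758 K/W
R_brass = L/(kA) = 0.0055/(124×18.6) = 2.385×10^-6 K/W
R_cork board = L/(kA) = 0.135/(0.0423×18.6) = 0.1716 K/W
R_softwood = L/(kA) = 0.105/(0.122×18.6) = 0.04627 K/W
R_outer film = 1/(h_o·A) = 1/(13.9×18.6) = 0.003868 K/W
R_total = 0.2265 K/W
Q = ΔT / R_total = 34 / 0.2265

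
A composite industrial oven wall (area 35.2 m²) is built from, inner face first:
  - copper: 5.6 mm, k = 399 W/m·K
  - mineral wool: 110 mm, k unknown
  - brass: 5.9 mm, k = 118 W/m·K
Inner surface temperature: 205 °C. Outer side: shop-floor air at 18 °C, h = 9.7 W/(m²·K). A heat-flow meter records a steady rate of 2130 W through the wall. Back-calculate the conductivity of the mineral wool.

k ≈ 0.0368 W/(m·K)

Model the wall as resistances in series:
R_copper = L/(kA) = 0.0056/(399×35.2) = 3.987×10^-7 K/W
R_brass = L/(kA) = 0.0059/(118×35.2) = 1.42×10^-6 K/W
R_outer film = 1/(h_o·A) = 1/(9.7×35.2) = 0.002929 K/W
Sum of known resistances R_other = 0.002931 K/W
Total R = ΔT/Q = 187/2130 = 0.08779 K/W
R_mineral wool = R_total − R_other = 0.08486 K/W
k = L/(R·A) = 0.11/(0.08486×35.2)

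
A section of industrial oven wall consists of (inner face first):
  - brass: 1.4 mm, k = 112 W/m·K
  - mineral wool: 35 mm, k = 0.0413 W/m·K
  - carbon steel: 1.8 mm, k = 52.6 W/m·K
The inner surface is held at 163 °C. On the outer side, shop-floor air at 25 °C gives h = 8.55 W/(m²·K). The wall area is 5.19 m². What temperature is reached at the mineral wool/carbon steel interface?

T ≈ 41.7 °C

Using the resistance-network approach (series):
R_brass = L/(kA) = 0.0014/(112×5.19) = 2.408×10^-6 K/W
R_mineral wool = L/(kA) = 0.035/(0.0413×5.19) = 0.1633 K/W
R_carbon steel = L/(kA) = 0.0018/(52.6×5.19) = 6.594×10^-6 K/W
R_outer film = 1/(h_o·A) = 1/(8.55×5.19) = 0.02254 K/W
R_total = 0.1858 K/W;  Q = ΔT/R_total = 138/0.1858 = 742.6 W
T_interface = T_inner − Q·ΣR(inner→interface) = 163 − 743×0.1633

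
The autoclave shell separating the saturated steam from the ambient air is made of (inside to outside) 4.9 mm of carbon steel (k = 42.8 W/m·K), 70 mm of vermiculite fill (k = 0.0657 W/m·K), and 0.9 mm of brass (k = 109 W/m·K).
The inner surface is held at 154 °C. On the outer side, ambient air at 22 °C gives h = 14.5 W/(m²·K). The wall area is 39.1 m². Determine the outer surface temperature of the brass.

Series thermal resistances:
R_carbon steel = L/(kA) = 0.0049/(42.8×39.1) = 2.928×10^-6 K/W
R_vermiculite fill = L/(kA) = 0.07/(0.0657×39.1) = 0.02725 K/W
R_brass = L/(kA) = 0.0009/(109×39.1) = 2.112×10^-7 K/W
R_outer film = 1/(h_o·A) = 1/(14.5×39.1) = 0.001764 K/W
R_total = 0.02902 K/W;  Q = ΔT/R_total = 132/0.02902 = 4549 W
T_interface = T_inner − Q·ΣR(inner→interface) = 154 − 4550×0.02725

T ≈ 30 °C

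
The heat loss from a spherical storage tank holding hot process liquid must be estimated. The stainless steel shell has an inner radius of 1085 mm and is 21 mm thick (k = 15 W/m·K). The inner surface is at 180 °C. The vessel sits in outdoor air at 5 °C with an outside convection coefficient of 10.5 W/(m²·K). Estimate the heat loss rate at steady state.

Radial (spherical) resistances in series:
R_stainless steel shell = (1/1.085 − 1/1.106)/(4π×15) = 9.284×10^-5 K/W
R_outer film = 1/(h·4πr_o²) = 1/(10.5×4π×1.106²) = 0.006196 K/W
R_total = 0.006289 K/W
Q = ΔT/R_total = 175/0.006289

Q ≈ 27800 W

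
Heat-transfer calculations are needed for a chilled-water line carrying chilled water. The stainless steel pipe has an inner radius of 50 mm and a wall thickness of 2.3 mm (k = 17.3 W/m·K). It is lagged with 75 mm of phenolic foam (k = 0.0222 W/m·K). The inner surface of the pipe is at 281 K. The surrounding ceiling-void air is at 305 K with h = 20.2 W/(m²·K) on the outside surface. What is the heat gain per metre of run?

Per-layer cylindrical resistances, series-summed:
R_stainless steel pipe wall = ln(52.3/50)/(2π×17.3×1) = 4.137×10^-4 K/W
R_phenolic foam = ln(127.3/52.3)/(2π×0.0222×1) = 6.377 K/W
R_outer film = 1/(h_o·2πr_oL) = 1/(20.2×2π×0.1273×1) = 0.06189 K/W
R_total = 6.44 K/W
Q = ΔT/R_total = 24/6.44

q′ ≈ 3.73 W/m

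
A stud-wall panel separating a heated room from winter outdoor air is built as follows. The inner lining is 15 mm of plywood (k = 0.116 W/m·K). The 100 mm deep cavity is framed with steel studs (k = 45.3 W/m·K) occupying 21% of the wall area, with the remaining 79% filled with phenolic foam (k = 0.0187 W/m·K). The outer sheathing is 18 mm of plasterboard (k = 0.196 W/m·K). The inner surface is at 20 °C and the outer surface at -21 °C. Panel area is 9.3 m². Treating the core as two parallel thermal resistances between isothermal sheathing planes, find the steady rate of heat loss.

Q ≈ 1650 W

Sheathing layers in series; stud and cavity paths in parallel between them.
R_inner = 0.015/(0.116×9.3) = 0.0139 K/W
R_stud  = 0.1/(45.3×0.21×9.3) = 0.00113 K/W
R_cav   = 0.1/(0.0187×0.79×9.3) = 0.7279 K/W
1/R_core = 1/R_stud + 1/R_cav → R_core = 0.001129 K/W
R_outer = 0.018/(0.196×9.3) = 0.009875 K/W
R_total = 0.02491 K/W
Q = ΔT/R_total = 41/0.02491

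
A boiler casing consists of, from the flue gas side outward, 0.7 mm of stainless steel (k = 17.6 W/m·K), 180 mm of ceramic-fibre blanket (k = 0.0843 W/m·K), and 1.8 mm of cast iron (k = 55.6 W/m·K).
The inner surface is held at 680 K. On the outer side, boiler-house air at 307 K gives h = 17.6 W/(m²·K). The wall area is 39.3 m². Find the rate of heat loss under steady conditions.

Using the resistance-network approach (series):
R_stainless steel = L/(kA) = 0.0007/(17.6×39.3) = 1.012×10^-6 K/W
R_ceramic-fibre blanket = L/(kA) = 0.18/(0.0843×39.3) = 0.05433 K/W
R_cast iron = L/(kA) = 0.0018/(55.6×39.3) = 8.238×10^-7 K/W
R_outer film = 1/(h_o·A) = 1/(17.6×39.3) = 0.001446 K/W
R_total = 0.05578 K/W
Q = ΔT / R_total = 373 / 0.05578

Q ≈ 6690 W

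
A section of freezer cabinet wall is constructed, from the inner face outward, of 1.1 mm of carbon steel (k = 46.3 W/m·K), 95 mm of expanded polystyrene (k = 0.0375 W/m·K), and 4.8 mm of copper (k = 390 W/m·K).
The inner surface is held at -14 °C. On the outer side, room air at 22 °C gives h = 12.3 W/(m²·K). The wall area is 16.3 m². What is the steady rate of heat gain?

Q ≈ 224 W

Series thermal resistances:
R_carbon steel = L/(kA) = 0.0011/(46.3×16.3) = 1.458×10^-6 K/W
R_expanded polystyrene = L/(kA) = 0.095/(0.0375×16.3) = 0.1554 K/W
R_copper = L/(kA) = 0.0048/(390×16.3) = 7.551×10^-7 K/W
R_outer film = 1/(h_o·A) = 1/(12.3×16.3) = 0.004988 K/W
R_total = 0.1604 K/W
Q = ΔT / R_total = 36 / 0.1604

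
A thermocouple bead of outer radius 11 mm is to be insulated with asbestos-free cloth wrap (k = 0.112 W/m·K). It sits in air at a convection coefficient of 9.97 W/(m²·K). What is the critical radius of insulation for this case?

r_cr ≈ 22.5 mm

For a sphere r_cr = 2k/h = 2×0.112/9.97
r_cr = 22.5 mm; since the bare radius (11 mm) is below r_cr, adding a thin layer of insulation will *increase* heat loss.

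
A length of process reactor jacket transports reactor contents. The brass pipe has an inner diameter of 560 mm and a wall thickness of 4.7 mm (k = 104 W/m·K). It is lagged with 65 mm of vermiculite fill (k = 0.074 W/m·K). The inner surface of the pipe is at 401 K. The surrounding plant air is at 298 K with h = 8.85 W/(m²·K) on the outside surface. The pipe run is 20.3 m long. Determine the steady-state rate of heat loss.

Q ≈ 4230 W

For a radial system each layer contributes R = ln(r_out/r_in)/(2πkL); films add R = 1/(hA).
R_brass pipe wall = ln(284.7/280)/(2π×104×20.3) = 1.255×10^-6 K/W
R_vermiculite fill = ln(349.7/284.7)/(2π×0.074×20.3) = 0.02179 K/W
R_outer film = 1/(h_o·2πr_oL) = 1/(8.85×2π×0.3497×20.3) = 0.002533 K/W
R_total = 0.02432 K/W
Q = ΔT/R_total = 103/0.02432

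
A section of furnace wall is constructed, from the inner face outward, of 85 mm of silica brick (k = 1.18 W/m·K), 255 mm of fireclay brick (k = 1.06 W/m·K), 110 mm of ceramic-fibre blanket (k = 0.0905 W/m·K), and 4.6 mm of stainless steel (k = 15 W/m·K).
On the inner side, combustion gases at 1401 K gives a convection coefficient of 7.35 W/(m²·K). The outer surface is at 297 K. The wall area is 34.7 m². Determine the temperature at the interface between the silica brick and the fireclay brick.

Thermal resistances in series:
R_inner film = 1/(h_i·A) = 1/(7.35×34.7) = 0.003921 K/W
R_silica brick = L/(kA) = 0.085/(1.18×34.7) = 0.002076 K/W
R_fireclay brick = L/(kA) = 0.255/(1.06×34.7) = 0.006933 K/W
R_ceramic-fibre blanket = L/(kA) = 0.11/(0.0905×34.7) = 0.03503 K/W
R_stainless steel = L/(kA) = 0.0046/(15×34.7) = 8.838×10^-6 K/W
R_total = 0.04797 K/W;  Q = ΔT/R_total = 1104/0.04797 = 23020 W
T_interface = T_inner − Q·ΣR(inner→interface) = 1401 − 23000×0.005997

T ≈ 1260 K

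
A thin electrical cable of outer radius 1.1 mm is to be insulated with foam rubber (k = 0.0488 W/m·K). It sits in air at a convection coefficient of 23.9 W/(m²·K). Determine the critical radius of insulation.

r_cr ≈ 2.04 mm

For a cylinder r_cr = k/h = 0.0488/23.9
r_cr = 2.04 mm; since the bare radius (1.1 mm) is below r_cr, adding a thin layer of insulation will *increase* heat loss.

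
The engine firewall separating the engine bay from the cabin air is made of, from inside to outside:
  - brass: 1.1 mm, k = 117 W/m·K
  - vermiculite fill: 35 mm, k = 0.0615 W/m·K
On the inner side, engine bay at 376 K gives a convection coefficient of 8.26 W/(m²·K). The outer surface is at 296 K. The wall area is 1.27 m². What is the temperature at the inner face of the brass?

Treating each layer as a thermal resistance in series:
R_inner film = 1/(h_i·A) = 1/(8.26×1.27) = 0.09533 K/W
R_brass = L/(kA) = 0.0011/(117×1.27) = 7.403×10^-6 K/W
R_vermiculite fill = L/(kA) = 0.035/(0.0615×1.27) = 0.4481 K/W
R_total = 0.5434 K/W;  Q = ΔT/R_total = 80/0.5434 = 147.2 W
T_interface = T_inner − Q·ΣR(inner→interface) = 376 − 147×0.09533

T ≈ 362 K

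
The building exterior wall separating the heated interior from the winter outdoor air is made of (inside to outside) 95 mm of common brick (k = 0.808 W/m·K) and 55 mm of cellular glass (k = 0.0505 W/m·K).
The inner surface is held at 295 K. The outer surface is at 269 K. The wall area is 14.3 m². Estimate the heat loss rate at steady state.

Q ≈ 308 W

Series thermal resistances:
R_common brick = L/(kA) = 0.095/(0.808×14.3) = 0.008222 K/W
R_cellular glass = L/(kA) = 0.055/(0.0505×14.3) = 0.07616 K/W
R_total = 0.08438 K/W
Q = ΔT / R_total = 26 / 0.08438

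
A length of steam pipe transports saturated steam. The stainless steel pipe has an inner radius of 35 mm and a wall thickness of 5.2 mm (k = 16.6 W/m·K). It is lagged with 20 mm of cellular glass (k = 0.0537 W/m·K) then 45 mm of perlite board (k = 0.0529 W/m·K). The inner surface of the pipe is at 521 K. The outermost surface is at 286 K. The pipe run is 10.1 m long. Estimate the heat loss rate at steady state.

Cylindrical conduction, so R = ln(r₂/r₁)/(2πkL) per layer, in series:
R_stainless steel pipe wall = ln(40.2/35)/(2π×16.6×10.1) = 1.315×10^-4 K/W
R_cellular glass = ln(60.2/40.2)/(2π×0.0537×10.1) = 0.1185 K/W
R_perlite board = ln(105.2/60.2)/(2π×0.0529×10.1) = 0.1663 K/W
R_total = 0.2849 K/W
Q = ΔT/R_total = 235/0.2849

Q ≈ 825 W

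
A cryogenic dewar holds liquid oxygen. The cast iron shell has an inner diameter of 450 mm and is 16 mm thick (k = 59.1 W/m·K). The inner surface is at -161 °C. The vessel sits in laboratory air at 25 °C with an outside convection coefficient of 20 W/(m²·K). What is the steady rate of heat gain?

Radial (spherical) resistances in series:
R_cast iron shell = (1/0.225 − 1/0.241)/(4π×59.1) = 3.973×10^-4 K/W
R_outer film = 1/(h·4πr_o²) = 1/(20×4π×0.241²) = 0.06851 K/W
R_total = 0.0689 K/W
Q = ΔT/R_total = 186/0.0689

Q ≈ 2700 W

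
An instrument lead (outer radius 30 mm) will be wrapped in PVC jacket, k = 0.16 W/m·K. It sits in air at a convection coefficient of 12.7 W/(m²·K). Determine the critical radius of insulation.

r_cr ≈ 12.6 mm

For a cylinder r_cr = k/h = 0.16/12.7
r_cr = 12.6 mm; since the bare radius (30 mm) is above r_cr, any added insulation will reduce heat loss.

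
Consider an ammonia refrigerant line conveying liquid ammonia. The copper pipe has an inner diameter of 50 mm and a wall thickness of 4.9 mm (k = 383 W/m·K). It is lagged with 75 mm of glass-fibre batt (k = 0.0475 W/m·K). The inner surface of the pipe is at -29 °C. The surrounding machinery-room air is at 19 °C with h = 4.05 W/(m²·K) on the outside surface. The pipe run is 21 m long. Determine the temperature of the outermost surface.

Cylindrical conduction, so R = ln(r₂/r₁)/(2πkL) per layer, in series:
R_copper pipe wall = ln(29.9/25)/(2π×383×21) = 3.542×10^-6 K/W
R_glass-fibre batt = ln(104.9/29.9)/(2π×0.0475×21) = 0.2003 K/W
R_outer film = 1/(h_o·2πr_oL) = 1/(4.05×2π×0.1049×21) = 0.01784 K/W
R_total = 0.2181 K/W
Q = ΔT/R_total = 48/0.2181
Q = 220 W
T_interface = T_inner + Q·ΣR(inner→interface) = -29 + 220×0.2003

T ≈ 15.1 °C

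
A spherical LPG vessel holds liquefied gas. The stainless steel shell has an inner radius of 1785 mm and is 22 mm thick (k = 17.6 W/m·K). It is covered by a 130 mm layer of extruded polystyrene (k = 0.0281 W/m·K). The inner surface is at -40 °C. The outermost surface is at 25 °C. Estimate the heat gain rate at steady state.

For a spherical shell R = (1/r₁ − 1/r₂)/(4πk); film R = 1/(h·4πr²). In series:
R_stainless steel shell = (1/1.785 − 1/1.807)/(4π×17.6) = 3.084×10^-5 K/W
R_extruded polystyrene = (1/1.807 − 1/1.937)/(4π×0.0281) = 0.1052 K/W
R_total = 0.1052 K/W
Q = ΔT/R_total = 65/0.1052

Q ≈ 618 W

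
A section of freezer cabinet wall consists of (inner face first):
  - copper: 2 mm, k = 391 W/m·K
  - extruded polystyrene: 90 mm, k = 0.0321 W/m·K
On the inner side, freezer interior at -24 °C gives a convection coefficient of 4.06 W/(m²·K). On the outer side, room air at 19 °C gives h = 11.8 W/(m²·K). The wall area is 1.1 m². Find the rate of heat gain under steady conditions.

Q ≈ 15.1 W

Treating each layer as a thermal resistance in series:
R_inner film = 1/(h_i·A) = 1/(4.06×1.1) = 0.2239 K/W
R_copper = L/(kA) = 0.002/(391×1.1) = 4.65×10^-6 K/W
R_extruded polystyrene = L/(kA) = 0.09/(0.0321×1.1) = 2.549 K/W
R_outer film = 1/(h_o·A) = 1/(11.8×1.1) = 0.07704 K/W
R_total = 2.85 K/W
Q = ΔT / R_total = 43 / 2.85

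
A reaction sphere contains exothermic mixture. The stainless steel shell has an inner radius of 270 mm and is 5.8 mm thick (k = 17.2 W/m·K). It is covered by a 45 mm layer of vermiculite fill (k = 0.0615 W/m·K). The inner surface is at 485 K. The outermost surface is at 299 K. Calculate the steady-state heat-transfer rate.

Spherical conduction: R = (1/r_in − 1/r_out)/(4πk) per layer; series-sum.
R_stainless steel shell = (1/0.27 − 1/0.2758)/(4π×17.2) = 3.604×10^-4 K/W
R_vermiculite fill = (1/0.2758 − 1/0.3208)/(4π×0.0615) = 0.6581 K/W
R_total = 0.6585 K/W
Q = ΔT/R_total = 186/0.6585

Q ≈ 282 W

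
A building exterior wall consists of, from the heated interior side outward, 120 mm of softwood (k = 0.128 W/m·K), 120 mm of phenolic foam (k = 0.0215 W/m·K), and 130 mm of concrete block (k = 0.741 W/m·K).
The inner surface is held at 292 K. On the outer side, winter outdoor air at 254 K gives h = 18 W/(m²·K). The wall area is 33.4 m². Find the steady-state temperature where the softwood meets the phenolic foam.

T ≈ 287 K

Using the resistance-network approach (series):
R_softwood = L/(kA) = 0.12/(0.128×33.4) = 0.02807 K/W
R_phenolic foam = L/(kA) = 0.12/(0.0215×33.4) = 0.1671 K/W
R_concrete block = L/(kA) = 0.13/(0.741×33.4) = 0.005253 K/W
R_outer film = 1/(h_o·A) = 1/(18×33.4) = 0.001663 K/W
R_total = 0.2021 K/W;  Q = ΔT/R_total = 38/0.2021 = 188 W
T_interface = T_inner − Q·ΣR(inner→interface) = 292 − 188×0.02807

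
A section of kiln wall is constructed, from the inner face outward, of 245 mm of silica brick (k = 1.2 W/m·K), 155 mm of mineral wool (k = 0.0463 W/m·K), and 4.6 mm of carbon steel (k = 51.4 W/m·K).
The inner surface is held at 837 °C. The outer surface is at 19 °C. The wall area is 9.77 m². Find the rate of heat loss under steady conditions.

Q ≈ 2250 W

Thermal resistances in series:
R_silica brick = L/(kA) = 0.245/(1.2×9.77) = 0.0209 K/W
R_mineral wool = L/(kA) = 0.155/(0.0463×9.77) = 0.3427 K/W
R_carbon steel = L/(kA) = 0.0046/(51.4×9.77) = 9.16×10^-6 K/W
R_total = 0.3636 K/W
Q = ΔT / R_total = 818 / 0.3636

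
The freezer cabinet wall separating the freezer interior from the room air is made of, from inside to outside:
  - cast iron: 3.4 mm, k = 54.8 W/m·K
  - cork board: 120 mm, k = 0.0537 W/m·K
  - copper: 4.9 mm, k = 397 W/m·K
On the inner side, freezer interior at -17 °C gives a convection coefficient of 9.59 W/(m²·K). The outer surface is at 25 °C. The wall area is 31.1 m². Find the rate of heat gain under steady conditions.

Thermal resistances in series:
R_inner film = 1/(h_i·A) = 1/(9.59×31.1) = 0.003353 K/W
R_cast iron = L/(kA) = 0.0034/(54.8×31.1) = 1.995×10^-6 K/W
R_cork board = L/(kA) = 0.12/(0.0537×31.1) = 0.07185 K/W
R_copper = L/(kA) = 0.0049/(397×31.1) = 3.969×10^-7 K/W
R_total = 0.07521 K/W
Q = ΔT / R_total = 42 / 0.07521

Q ≈ 558 W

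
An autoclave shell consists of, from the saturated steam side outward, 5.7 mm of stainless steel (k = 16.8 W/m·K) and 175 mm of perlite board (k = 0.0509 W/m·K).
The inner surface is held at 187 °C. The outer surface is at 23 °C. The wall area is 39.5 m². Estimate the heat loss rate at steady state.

Q ≈ 1880 W

Series thermal resistances:
R_stainless steel = L/(kA) = 0.0057/(16.8×39.5) = 8.59×10^-6 K/W
R_perlite board = L/(kA) = 0.175/(0.0509×39.5) = 0.08704 K/W
R_total = 0.08705 K/W
Q = ΔT / R_total = 164 / 0.08705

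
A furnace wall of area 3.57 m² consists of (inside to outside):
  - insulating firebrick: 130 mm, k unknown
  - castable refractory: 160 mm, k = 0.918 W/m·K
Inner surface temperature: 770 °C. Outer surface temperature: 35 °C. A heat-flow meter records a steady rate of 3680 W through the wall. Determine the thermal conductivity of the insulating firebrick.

k ≈ 0.241 W/(m·K)

Thermal resistances in series:
R_castable refractory = L/(kA) = 0.16/(0.918×3.57) = 0.04882 K/W
Sum of known resistances R_other = 0.04882 K/W
Total R = ΔT/Q = 735/3680 = 0.1997 K/W
R_insulating firebrick = R_total − R_other = 0.1509 K/W
k = L/(R·A) = 0.13/(0.1509×3.57)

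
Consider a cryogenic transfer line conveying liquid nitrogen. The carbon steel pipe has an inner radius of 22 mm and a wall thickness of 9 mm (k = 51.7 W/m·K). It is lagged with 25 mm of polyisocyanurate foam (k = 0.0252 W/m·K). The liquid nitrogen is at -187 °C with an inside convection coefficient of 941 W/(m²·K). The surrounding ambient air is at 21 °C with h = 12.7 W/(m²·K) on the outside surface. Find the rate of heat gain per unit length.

q′ ≈ 52.4 W/m

Cylindrical conduction, so R = ln(r₂/r₁)/(2πkL) per layer, in series:
R_inner film = 1/(h_i·2πr₁L) = 1/(941×2π×0.022×1) = 0.007688 K/W
R_carbon steel pipe wall = ln(31/22)/(2π×51.7×1) = 0.001056 K/W
R_polyisocyanurate foam = ln(56/31)/(2π×0.0252×1) = 3.735 K/W
R_outer film = 1/(h_o·2πr_oL) = 1/(12.7×2π×0.056×1) = 0.2238 K/W
R_total = 3.967 K/W
Q = ΔT/R_total = 208/3.967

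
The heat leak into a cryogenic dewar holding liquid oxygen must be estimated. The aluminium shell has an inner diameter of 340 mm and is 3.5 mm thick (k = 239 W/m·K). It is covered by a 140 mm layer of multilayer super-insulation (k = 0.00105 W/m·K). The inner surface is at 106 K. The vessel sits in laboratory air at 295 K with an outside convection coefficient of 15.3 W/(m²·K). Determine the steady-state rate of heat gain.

Spherical conduction: R = (1/r_in − 1/r_out)/(4πk) per layer; series-sum.
R_aluminium shell = (1/0.17 − 1/0.1735)/(4π×239) = 3.951×10^-5 K/W
R_multilayer super-insulation = (1/0.1735 − 1/0.3135)/(4π×0.00105) = 195.1 K/W
R_outer film = 1/(h·4πr_o²) = 1/(15.3×4π×0.3135²) = 0.05292 K/W
R_total = 195.1 K/W
Q = ΔT/R_total = 189/195.1

Q ≈ 0.969 W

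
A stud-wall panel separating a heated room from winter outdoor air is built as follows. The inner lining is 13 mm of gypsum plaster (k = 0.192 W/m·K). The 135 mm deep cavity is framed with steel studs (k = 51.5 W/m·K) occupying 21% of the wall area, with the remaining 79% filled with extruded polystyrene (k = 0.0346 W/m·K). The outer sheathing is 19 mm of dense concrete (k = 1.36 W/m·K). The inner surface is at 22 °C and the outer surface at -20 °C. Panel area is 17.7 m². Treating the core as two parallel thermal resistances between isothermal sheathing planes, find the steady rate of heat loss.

Sheathing layers in series; stud and cavity paths in parallel between them.
R_inner = 0.013/(0.192×17.7) = 0.003825 K/W
R_stud  = 0.135/(51.5×0.21×17.7) = 7.052×10^-4 K/W
R_cav   = 0.135/(0.0346×0.79×17.7) = 0.279 K/W
1/R_core = 1/R_stud + 1/R_cav → R_core = 7.035×10^-4 K/W
R_outer = 0.019/(1.36×17.7) = 7.893×10^-4 K/W
R_total = 0.005318 K/W
Q = ΔT/R_total = 42/0.005318

Q ≈ 7900 W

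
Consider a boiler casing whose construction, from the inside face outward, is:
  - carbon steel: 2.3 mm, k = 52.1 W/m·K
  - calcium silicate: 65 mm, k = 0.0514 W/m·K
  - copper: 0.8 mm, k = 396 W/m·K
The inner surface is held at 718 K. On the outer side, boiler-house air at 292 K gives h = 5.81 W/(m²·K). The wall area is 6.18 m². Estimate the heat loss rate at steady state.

Q ≈ 1830 W

Thermal resistances in series:
R_carbon steel = L/(kA) = 0.0023/(52.1×6.18) = 7.143×10^-6 K/W
R_calcium silicate = L/(kA) = 0.065/(0.0514×6.18) = 0.2046 K/W
R_copper = L/(kA) = 0.0008/(396×6.18) = 3.269×10^-7 K/W
R_outer film = 1/(h_o·A) = 1/(5.81×6.18) = 0.02785 K/W
R_total = 0.2325 K/W
Q = ΔT / R_total = 426 / 0.2325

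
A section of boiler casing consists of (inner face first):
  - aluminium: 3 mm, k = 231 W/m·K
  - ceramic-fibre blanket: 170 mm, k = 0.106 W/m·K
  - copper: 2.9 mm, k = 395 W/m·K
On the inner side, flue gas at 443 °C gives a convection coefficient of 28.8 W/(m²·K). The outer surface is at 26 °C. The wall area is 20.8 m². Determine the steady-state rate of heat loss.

Using the resistance-network approach (series):
R_inner film = 1/(h_i·A) = 1/(28.8×20.8) = 0.001669 K/W
R_aluminium = L/(kA) = 0.003/(231×20.8) = 6.244×10^-7 K/W
R_ceramic-fibre blanket = L/(kA) = 0.17/(0.106×20.8) = 0.0771 K/W
R_copper = L/(kA) = 0.0029/(395×20.8) = 3.53×10^-7 K/W
R_total = 0.07877 K/W
Q = ΔT / R_total = 417 / 0.07877

Q ≈ 5290 W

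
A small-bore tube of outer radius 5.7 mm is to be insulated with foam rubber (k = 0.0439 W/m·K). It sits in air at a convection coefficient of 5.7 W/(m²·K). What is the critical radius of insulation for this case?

r_cr ≈ 7.7 mm

For a cylinder r_cr = k/h = 0.0439/5.7
r_cr = 7.7 mm; since the bare radius (5.7 mm) is below r_cr, adding a thin layer of insulation will *increase* heat loss.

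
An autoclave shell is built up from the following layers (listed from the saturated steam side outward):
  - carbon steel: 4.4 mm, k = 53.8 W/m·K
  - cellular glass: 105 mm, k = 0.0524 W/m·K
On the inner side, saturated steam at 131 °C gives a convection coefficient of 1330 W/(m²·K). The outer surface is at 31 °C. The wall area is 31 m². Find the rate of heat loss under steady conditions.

Treating each layer as a thermal resistance in series:
R_inner film = 1/(h_i·A) = 1/(1330×31) = 2.425×10^-5 K/W
R_carbon steel = L/(kA) = 0.0044/(53.8×31) = 2.638×10^-6 K/W
R_cellular glass = L/(kA) = 0.105/(0.0524×31) = 0.06464 K/W
R_total = 0.06467 K/W
Q = ΔT / R_total = 100 / 0.06467

Q ≈ 1550 W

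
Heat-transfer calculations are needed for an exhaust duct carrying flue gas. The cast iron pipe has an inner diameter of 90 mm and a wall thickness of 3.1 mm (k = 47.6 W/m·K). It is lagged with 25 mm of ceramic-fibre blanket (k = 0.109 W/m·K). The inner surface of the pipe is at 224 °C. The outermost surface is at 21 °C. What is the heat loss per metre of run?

q′ ≈ 332 W/m

For a radial system each layer contributes R = ln(r_out/r_in)/(2πkL); films add R = 1/(hA).
R_cast iron pipe wall = ln(48.1/45)/(2π×47.6×1) = 2.227×10^-4 K/W
R_ceramic-fibre blanket = ln(73.1/48.1)/(2π×0.109×1) = 0.6111 K/W
R_total = 0.6114 K/W
Q = ΔT/R_total = 203/0.6114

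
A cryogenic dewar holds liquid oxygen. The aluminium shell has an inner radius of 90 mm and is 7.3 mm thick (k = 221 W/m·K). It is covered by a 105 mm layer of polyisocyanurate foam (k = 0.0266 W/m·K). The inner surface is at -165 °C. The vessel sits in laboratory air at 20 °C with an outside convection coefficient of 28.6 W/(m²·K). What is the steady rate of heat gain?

Q ≈ 11.5 W

Each spherical layer contributes R = (1/r_i − 1/r_o)/(4πk):
R_aluminium shell = (1/0.09 − 1/0.0973)/(4π×221) = 3.002×10^-4 K/W
R_polyisocyanurate foam = (1/0.0973 − 1/0.2023)/(4π×0.0266) = 15.96 K/W
R_outer film = 1/(h·4πr_o²) = 1/(28.6×4π×0.2023²) = 0.06799 K/W
R_total = 16.03 K/W
Q = ΔT/R_total = 185/16.03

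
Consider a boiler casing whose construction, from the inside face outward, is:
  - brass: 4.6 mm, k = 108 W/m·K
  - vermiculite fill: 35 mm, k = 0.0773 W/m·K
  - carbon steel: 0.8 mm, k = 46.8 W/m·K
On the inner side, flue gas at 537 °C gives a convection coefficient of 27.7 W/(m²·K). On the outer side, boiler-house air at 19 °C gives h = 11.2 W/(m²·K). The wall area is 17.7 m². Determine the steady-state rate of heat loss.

Q ≈ 15900 W

Treating each layer as a thermal resistance in series:
R_inner film = 1/(h_i·A) = 1/(27.7×17.7) = 0.00204 K/W
R_brass = L/(kA) = 0.0046/(108×17.7) = 2.406×10^-6 K/W
R_vermiculite fill = L/(kA) = 0.035/(0.0773×17.7) = 0.02558 K/W
R_carbon steel = L/(kA) = 0.0008/(46.8×17.7) = 9.658×10^-7 K/W
R_outer film = 1/(h_o·A) = 1/(11.2×17.7) = 0.005044 K/W
R_total = 0.03267 K/W
Q = ΔT / R_total = 518 / 0.03267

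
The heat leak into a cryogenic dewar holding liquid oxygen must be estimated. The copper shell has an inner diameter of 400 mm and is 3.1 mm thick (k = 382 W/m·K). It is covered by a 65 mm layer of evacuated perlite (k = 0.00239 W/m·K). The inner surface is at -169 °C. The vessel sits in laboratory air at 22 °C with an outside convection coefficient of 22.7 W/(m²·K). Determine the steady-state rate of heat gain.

Q ≈ 4.8 W

For a spherical shell R = (1/r₁ − 1/r₂)/(4πk); film R = 1/(h·4πr²). In series:
R_copper shell = (1/0.2 − 1/0.2031)/(4π×382) = 1.59×10^-5 K/W
R_evacuated perlite = (1/0.2031 − 1/0.2681)/(4π×0.00239) = 39.75 K/W
R_outer film = 1/(h·4πr_o²) = 1/(22.7×4π×0.2681²) = 0.04877 K/W
R_total = 39.8 K/W
Q = ΔT/R_total = 191/39.8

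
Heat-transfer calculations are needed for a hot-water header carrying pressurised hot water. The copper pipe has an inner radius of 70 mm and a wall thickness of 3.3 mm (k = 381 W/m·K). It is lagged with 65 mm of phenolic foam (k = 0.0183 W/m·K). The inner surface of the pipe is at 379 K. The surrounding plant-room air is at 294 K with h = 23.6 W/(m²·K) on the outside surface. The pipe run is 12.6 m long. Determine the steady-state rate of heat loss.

Treating each annulus and film as a series resistance:
R_copper pipe wall = ln(73.3/70)/(2π×381×12.6) = 1.527×10^-6 K/W
R_phenolic foam = ln(138.3/73.3)/(2π×0.0183×12.6) = 0.4382 K/W
R_outer film = 1/(h_o·2πr_oL) = 1/(23.6×2π×0.1383×12.6) = 0.00387 K/W
R_total = 0.4421 K/W
Q = ΔT/R_total = 85/0.4421

Q ≈ 192 W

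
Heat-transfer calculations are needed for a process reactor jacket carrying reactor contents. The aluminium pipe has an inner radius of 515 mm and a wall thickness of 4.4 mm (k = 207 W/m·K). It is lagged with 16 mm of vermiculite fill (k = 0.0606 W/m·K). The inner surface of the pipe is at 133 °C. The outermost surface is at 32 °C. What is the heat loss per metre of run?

Treating each annulus and film as a series resistance:
R_aluminium pipe wall = ln(519.4/515)/(2π×207×1) = 6.541×10^-6 K/W
R_vermiculite fill = ln(535.4/519.4)/(2π×0.0606×1) = 0.07968 K/W
R_total = 0.07969 K/W
Q = ΔT/R_total = 101/0.07969

q′ ≈ 1270 W/m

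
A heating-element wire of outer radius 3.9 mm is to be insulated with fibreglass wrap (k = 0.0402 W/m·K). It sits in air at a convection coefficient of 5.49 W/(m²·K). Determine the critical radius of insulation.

r_cr ≈ 7.32 mm

For a cylinder r_cr = k/h = 0.0402/5.49
r_cr = 7.32 mm; since the bare radius (3.9 mm) is below r_cr, adding a thin layer of insulation will *increase* heat loss.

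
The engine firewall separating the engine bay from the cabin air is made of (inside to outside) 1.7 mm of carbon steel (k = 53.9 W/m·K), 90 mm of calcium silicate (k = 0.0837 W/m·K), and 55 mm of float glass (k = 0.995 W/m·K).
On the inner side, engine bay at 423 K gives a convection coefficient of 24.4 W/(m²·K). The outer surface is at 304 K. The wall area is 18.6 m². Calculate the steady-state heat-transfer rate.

Q ≈ 1890 W

Using the resistance-network approach (series):
R_inner film = 1/(h_i·A) = 1/(24.4×18.6) = 0.002203 K/W
R_carbon steel = L/(kA) = 0.0017/(53.9×18.6) = 1.696×10^-6 K/W
R_calcium silicate = L/(kA) = 0.09/(0.0837×18.6) = 0.05781 K/W
R_float glass = L/(kA) = 0.055/(0.995×18.6) = 0.002972 K/W
R_total = 0.06299 K/W
Q = ΔT / R_total = 119 / 0.06299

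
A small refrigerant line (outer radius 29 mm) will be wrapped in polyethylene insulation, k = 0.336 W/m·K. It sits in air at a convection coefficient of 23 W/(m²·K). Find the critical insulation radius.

r_cr ≈ 14.6 mm

For a cylinder r_cr = k/h = 0.336/23
r_cr = 14.6 mm; since the bare radius (29 mm) is above r_cr, any added insulation will reduce heat loss.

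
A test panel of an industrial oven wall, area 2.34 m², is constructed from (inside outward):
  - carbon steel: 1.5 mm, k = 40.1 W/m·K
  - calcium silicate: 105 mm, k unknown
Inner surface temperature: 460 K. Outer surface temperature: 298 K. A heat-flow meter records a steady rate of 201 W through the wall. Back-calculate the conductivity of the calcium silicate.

k ≈ 0.0557 W/(m·K)

Treating each layer as a thermal resistance in series:
R_carbon steel = L/(kA) = 0.0015/(40.1×2.34) = 1.599×10^-5 K/W
Sum of known resistances R_other = 1.599×10^-5 K/W
Total R = ΔT/Q = 162/201 = 0.806 K/W
R_calcium silicate = R_total − R_other = 0.806 K/W
k = L/(R·A) = 0.105/(0.806×2.34)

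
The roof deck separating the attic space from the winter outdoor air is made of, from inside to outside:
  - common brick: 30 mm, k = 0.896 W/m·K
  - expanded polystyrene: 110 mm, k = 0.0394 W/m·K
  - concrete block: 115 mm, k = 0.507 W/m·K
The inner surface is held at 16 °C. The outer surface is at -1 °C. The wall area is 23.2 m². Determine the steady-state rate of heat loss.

Using the resistance-network approach (series):
R_common brick = L/(kA) = 0.03/(0.896×23.2) = 0.001443 K/W
R_expanded polystyrene = L/(kA) = 0.11/(0.0394×23.2) = 0.1203 K/W
R_concrete block = L/(kA) = 0.115/(0.507×23.2) = 0.009777 K/W
R_total = 0.1316 K/W
Q = ΔT / R_total = 17 / 0.1316

Q ≈ 129 W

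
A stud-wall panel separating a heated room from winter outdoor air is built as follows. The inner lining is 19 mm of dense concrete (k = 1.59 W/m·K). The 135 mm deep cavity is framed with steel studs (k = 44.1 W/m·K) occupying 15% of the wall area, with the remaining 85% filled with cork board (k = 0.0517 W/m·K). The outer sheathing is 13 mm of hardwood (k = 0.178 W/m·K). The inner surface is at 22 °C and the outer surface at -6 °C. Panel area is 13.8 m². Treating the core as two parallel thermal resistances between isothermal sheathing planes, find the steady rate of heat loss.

Sheathing layers in series; stud and cavity paths in parallel between them.
R_inner = 0.019/(1.59×13.8) = 8.659×10^-4 K/W
R_stud  = 0.135/(44.1×0.15×13.8) = 0.001479 K/W
R_cav   = 0.135/(0.0517×0.85×13.8) = 0.2226 K/W
1/R_core = 1/R_stud + 1/R_cav → R_core = 0.001469 K/W
R_outer = 0.013/(0.178×13.8) = 0.005292 K/W
R_total = 0.007627 K/W
Q = ΔT/R_total = 28/0.007627

Q ≈ 3670 W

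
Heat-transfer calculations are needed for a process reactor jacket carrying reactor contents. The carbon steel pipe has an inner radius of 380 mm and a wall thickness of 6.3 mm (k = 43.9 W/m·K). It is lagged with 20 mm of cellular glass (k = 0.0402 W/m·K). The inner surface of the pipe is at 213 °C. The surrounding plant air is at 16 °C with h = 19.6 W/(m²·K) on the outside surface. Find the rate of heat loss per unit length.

q′ ≈ 896 W/m

For a radial system each layer contributes R = ln(r_out/r_in)/(2πkL); films add R = 1/(hA).
R_carbon steel pipe wall = ln(386.3/380)/(2π×43.9×1) = 5.961×10^-5 K/W
R_cellular glass = ln(406.3/386.3)/(2π×0.0402×1) = 0.1998 K/W
R_outer film = 1/(h_o·2πr_oL) = 1/(19.6×2π×0.4063×1) = 0.01999 K/W
R_total = 0.2199 K/W
Q = ΔT/R_total = 197/0.2199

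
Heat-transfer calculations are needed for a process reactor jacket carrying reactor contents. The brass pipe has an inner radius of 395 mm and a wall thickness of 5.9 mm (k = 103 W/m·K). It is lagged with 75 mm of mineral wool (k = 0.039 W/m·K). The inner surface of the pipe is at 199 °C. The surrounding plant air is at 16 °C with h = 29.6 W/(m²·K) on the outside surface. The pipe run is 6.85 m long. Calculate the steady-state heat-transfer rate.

Radial resistances (cylindrical: R_cond = ln(r_o/r_i)/(2πkL), R_conv = 1/(h·2πrL)):
R_brass pipe wall = ln(400.9/395)/(2π×103×6.85) = 3.344×10^-6 K/W
R_mineral wool = ln(475.9/400.9)/(2π×0.039×6.85) = 0.1022 K/W
R_outer film = 1/(h_o·2πr_oL) = 1/(29.6×2π×0.4759×6.85) = 0.001649 K/W
R_total = 0.1038 K/W
Q = ΔT/R_total = 183/0.1038

Q ≈ 1760 W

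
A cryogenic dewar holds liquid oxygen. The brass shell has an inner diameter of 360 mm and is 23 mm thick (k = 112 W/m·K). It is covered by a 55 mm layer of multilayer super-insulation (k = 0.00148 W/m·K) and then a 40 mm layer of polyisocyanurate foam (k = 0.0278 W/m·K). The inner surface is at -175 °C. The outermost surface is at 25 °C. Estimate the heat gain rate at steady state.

Q ≈ 3.45 W

Each spherical layer contributes R = (1/r_i − 1/r_o)/(4πk):
R_brass shell = (1/0.18 − 1/0.203)/(4π×112) = 4.472×10^-4 K/W
R_multilayer super-insulation = (1/0.203 − 1/0.258)/(4π×0.00148) = 56.46 K/W
R_polyisocyanurate foam = (1/0.258 − 1/0.298)/(4π×0.0278) = 1.489 K/W
R_total = 57.95 K/W
Q = ΔT/R_total = 200/57.95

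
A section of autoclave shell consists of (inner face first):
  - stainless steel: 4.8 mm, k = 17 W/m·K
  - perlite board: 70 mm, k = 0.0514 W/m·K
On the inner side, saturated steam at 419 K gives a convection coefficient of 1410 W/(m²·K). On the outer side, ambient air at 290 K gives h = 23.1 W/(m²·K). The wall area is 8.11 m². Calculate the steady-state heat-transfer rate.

Q ≈ 744 W

Treating each layer as a thermal resistance in series:
R_inner film = 1/(h_i·A) = 1/(1410×8.11) = 8.745×10^-5 K/W
R_stainless steel = L/(kA) = 0.0048/(17×8.11) = 3.482×10^-5 K/W
R_perlite board = L/(kA) = 0.07/(0.0514×8.11) = 0.1679 K/W
R_outer film = 1/(h_o·A) = 1/(23.1×8.11) = 0.005338 K/W
R_total = 0.1734 K/W
Q = ΔT / R_total = 129 / 0.1734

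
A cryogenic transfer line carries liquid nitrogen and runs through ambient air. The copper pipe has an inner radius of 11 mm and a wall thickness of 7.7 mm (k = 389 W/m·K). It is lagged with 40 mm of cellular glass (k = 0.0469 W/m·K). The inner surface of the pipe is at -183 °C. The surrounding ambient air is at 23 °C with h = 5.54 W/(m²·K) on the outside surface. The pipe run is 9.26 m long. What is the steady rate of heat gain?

Q ≈ 436 W

Treating each annulus and film as a series resistance:
R_copper pipe wall = ln(18.7/11)/(2π×389×9.26) = 2.344×10^-5 K/W
R_cellular glass = ln(58.7/18.7)/(2π×0.0469×9.26) = 0.4192 K/W
R_outer film = 1/(h_o·2πr_oL) = 1/(5.54×2π×0.0587×9.26) = 0.05285 K/W
R_total = 0.4721 K/W
Q = ΔT/R_total = 206/0.4721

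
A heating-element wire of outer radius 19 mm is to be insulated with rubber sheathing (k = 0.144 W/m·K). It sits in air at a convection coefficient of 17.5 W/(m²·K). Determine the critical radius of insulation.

For a cylinder r_cr = k/h = 0.144/17.5
r_cr = 8.23 mm; since the bare radius (19 mm) is above r_cr, any added insulation will reduce heat loss.

r_cr ≈ 8.23 mm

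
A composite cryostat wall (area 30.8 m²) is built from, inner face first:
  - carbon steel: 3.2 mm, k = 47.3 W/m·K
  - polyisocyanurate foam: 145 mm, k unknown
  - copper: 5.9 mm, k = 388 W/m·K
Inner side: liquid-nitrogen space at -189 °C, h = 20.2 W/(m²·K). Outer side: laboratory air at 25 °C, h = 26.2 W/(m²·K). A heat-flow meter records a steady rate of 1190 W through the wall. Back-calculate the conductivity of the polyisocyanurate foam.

Using the resistance-network approach (series):
R_inner film = 1/(h_i·A) = 1/(20.2×30.8) = 0.001607 K/W
R_carbon steel = L/(kA) = 0.0032/(47.3×30.8) = 2.197×10^-6 K/W
R_copper = L/(kA) = 0.0059/(388×30.8) = 4.937×10^-7 K/W
R_outer film = 1/(h_o·A) = 1/(26.2×30.8) = 0.001239 K/W
Sum of known resistances R_other = 0.002849 K/W
Total R = ΔT/Q = 214/1190 = 0.1798 K/W
R_polyisocyanurate foam = R_total − R_other = 0.177 K/W
k = L/(R·A) = 0.145/(0.177×30.8)

k ≈ 0.0266 W/(m·K)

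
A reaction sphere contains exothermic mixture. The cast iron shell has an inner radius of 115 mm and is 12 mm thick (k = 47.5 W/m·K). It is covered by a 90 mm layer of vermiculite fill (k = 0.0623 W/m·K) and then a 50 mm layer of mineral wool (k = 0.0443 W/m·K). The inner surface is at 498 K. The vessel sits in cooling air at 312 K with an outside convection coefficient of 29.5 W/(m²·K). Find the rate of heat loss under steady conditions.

Q ≈ 32.3 W

Radial (spherical) resistances in series:
R_cast iron shell = (1/0.115 − 1/0.127)/(4π×47.5) = 0.001376 K/W
R_vermiculite fill = (1/0.127 − 1/0.217)/(4π×0.0623) = 4.171 K/W
R_mineral wool = (1/0.217 − 1/0.267)/(4π×0.0443) = 1.55 K/W
R_outer film = 1/(h·4πr_o²) = 1/(29.5×4π×0.267²) = 0.03784 K/W
R_total = 5.761 K/W
Q = ΔT/R_total = 186/5.761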